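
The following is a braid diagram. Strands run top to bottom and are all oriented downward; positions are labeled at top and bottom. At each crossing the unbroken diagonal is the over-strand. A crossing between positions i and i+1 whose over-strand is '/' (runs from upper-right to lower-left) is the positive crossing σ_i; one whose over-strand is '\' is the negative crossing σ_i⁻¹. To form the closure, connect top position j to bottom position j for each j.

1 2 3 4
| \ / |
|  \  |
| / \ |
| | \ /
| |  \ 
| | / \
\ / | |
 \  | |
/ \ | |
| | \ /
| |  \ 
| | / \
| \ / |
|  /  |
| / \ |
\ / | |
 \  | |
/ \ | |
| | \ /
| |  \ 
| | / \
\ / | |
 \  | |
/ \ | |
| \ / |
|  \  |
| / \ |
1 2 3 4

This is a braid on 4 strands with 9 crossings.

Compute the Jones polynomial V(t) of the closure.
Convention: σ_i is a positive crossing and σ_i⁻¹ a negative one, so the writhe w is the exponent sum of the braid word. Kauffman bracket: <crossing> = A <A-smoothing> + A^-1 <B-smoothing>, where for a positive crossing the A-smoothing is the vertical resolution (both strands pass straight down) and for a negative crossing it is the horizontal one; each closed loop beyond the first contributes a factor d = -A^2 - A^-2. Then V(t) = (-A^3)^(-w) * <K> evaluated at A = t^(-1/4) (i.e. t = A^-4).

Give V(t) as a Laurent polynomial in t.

Reading the diagram top to bottom ('/'-over between positions i,i+1 = s_i, '\'-over = s_i^-1): braid word = s2^-1 s3^-1 s1^-1 s3^-1 s2 s1^-1 s3^-1 s1^-1 s2^-1.
Braid: s2^-1 s3^-1 s1^-1 s3^-1 s2 s1^-1 s3^-1 s1^-1 s2^-1 on 4 strands, 9 crossings.
Writhe w = (#positive) - (#negative) = 1 - 8 = -7.
Computing the Kauffman bracket via state sum. There are 2^9 = 512 states.
Each crossing splits two ways (0=vertical, 1=horizontal). The state's weight is A^(#A-smoothings - #B-smoothings) * d^(loops - 1).
Tabulate the states by total A-exponent and number of loops L (A-exp: L × count):
  A^9: L=6 ×1
  A^7: L=5 ×9
  A^5: L=4 ×35, L=6 ×1
  A^3: L=3 ×74, L=5 ×10
  A^1: L=2 ×85, L=4 ×41
  A^-1: L=1 ×42, L=3 ×80, L=5 ×4
  A^-3: L=2 ×65, L=4 ×19
  A^-5: L=1 ×9, L=3 ×26, L=5 ×1
  A^-7: L=2 ×6, L=4 ×3
  A^-9: L=3 ×1
Each group contributes A^e * Σ count * d^(L-1):
Powers of d = -A^2 - A^-2: d^2 = A^4 + 2 + A^-4; d^3 = -A^6 - 3*A^2 - 3*A^-2 - A^-6; d^4 = A^8 + 4*A^4 + 6 + 4*A^-4 + A^-8; d^5 = -A^10 - 5*A^6 - 10*A^2 - 10*A^-2 - 5*A^-6 - A^-10.
  A^9 * (d^5) = -A^19 - 5*A^15 - 10*A^11 - 10*A^7 - 5*A^3 - A^-1
  A^7 * (9*d^4) = 9*A^15 + 36*A^11 + 54*A^7 + 36*A^3 + 9*A^-1
  A^5 * (35*d^3 + d^5) = -A^15 - 40*A^11 - 115*A^7 - 115*A^3 - 40*A^-1 - A^-5
  A^3 * (74*d^2 + 10*d^4) = 10*A^11 + 114*A^7 + 208*A^3 + 114*A^-1 + 10*A^-5
  A^1 * (85*d + 41*d^3) = -41*A^7 - 208*A^3 - 208*A^-1 - 41*A^-5
  A^-1 * (42 + 80*d^2 + 4*d^4) = 4*A^7 + 96*A^3 + 226*A^-1 + 96*A^-5 + 4*A^-9
  A^-3 * (65*d + 19*d^3) = -19*A^3 - 122*A^-1 - 122*A^-5 - 19*A^-9
  A^-5 * (9 + 26*d^2 + d^4) = A^3 + 30*A^-1 + 67*A^-5 + 30*A^-9 + A^-13
  A^-7 * (6*d + 3*d^3) = -3*A^-1 - 15*A^-5 - 15*A^-9 - 3*A^-13
  A^-9 * (d^2) = A^-5 + 2*A^-9 + A^-13
Summing the groups: <K> = -A^19 + 3*A^15 - 4*A^11 + 6*A^7 - 6*A^3 + 5*A^-1 - 5*A^-5 + 2*A^-9 - A^-13
Normalise by the writhe: (-A^3)^(-w) = (-A^3)^(7) = -A^21, so f(A) = -A^21 * <K> = A^40 - 3*A^36 + 4*A^32 - 6*A^28 + 6*A^24 - 5*A^20 + 5*A^16 - 2*A^12 + A^8.
Substitute A = t^(-1/4), i.e. A^e → t^(-e/4): V(t) = t^-2 - 2*t^-3 + 5*t^-4 - 5*t^-5 + 6*t^-6 - 6*t^-7 + 4*t^-8 - 3*t^-9 + t^-10

Answer: t^-2 - 2*t^-3 + 5*t^-4 - 5*t^-5 + 6*t^-6 - 6*t^-7 + 4*t^-8 - 3*t^-9 + t^-10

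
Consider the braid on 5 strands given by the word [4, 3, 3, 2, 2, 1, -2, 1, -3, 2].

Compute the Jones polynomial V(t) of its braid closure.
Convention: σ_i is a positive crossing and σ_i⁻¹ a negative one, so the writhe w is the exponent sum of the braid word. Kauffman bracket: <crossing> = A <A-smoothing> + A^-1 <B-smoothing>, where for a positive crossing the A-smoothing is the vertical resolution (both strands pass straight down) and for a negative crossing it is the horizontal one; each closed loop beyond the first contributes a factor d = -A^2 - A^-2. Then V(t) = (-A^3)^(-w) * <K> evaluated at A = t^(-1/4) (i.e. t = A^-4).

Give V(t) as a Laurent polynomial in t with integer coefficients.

-t^8 + t^7 - 2*t^6 + 3*t^5 - 2*t^4 + 3*t^3 - 2*t^2 + t

Derivation:
Braid: s4 s3 s3 s2 s2 s1 s2^-1 s1 s3^-1 s2 on 5 strands, 10 crossings.
Writhe w = (#positive) - (#negative) = 8 - 2 = 6.
Computing the Kauffman bracket via state sum. There are 2^10 = 1024 states.
Each crossing splits two ways (0=vertical, 1=horizontal). The state's weight is A^(#A-smoothings - #B-smoothings) * d^(loops - 1).
Tabulate the states by total A-exponent and number of loops L (A-exp: L × count):
  A^10: L=3 ×1
  A^8: L=2 ×3, L=4 ×7
  A^6: L=1 ×2, L=3 ×29, L=5 ×14
  A^4: L=2 ×39, L=4 ×72, L=6 ×9
  A^2: L=1 ×17, L=3 ×137, L=5 ×54, L=7 ×2
  A^0: L=2 ×109, L=4 ×128, L=6 ×15
  A^-2: L=1 ×30, L=3 ×132, L=5 ×47, L=7 ×1
  A^-4: L=2 ×49, L=4 ×65, L=6 ×6
  A^-6: L=3 ×31, L=5 ×14
  A^-8: L=4 ×9, L=6 ×1
  A^-10: L=5 ×1
Each group contributes A^e * Σ count * d^(L-1):
Powers of d = -A^2 - A^-2: d^2 = A^4 + 2 + A^-4; d^3 = -A^6 - 3*A^2 - 3*A^-2 - A^-6; d^4 = A^8 + 4*A^4 + 6 + 4*A^-4 + A^-8; d^5 = -A^10 - 5*A^6 - 10*A^2 - 10*A^-2 - 5*A^-6 - A^-10; d^6 = A^12 + 6*A^8 + 15*A^4 + 20 + 15*A^-4 + 6*A^-8 + A^-12.
  A^10 * (d^2) = A^14 + 2*A^10 + A^6
  A^8 * (3*d + 7*d^3) = -7*A^14 - 24*A^10 - 24*A^6 - 7*A^2
  A^6 * (2 + 29*d^2 + 14*d^4) = 14*A^14 + 85*A^10 + 144*A^6 + 85*A^2 + 14*A^-2
  A^4 * (39*d + 72*d^3 + 9*d^5) = -9*A^14 - 117*A^10 - 345*A^6 - 345*A^2 - 117*A^-2 - 9*A^-6
  A^2 * (17 + 137*d^2 + 54*d^4 + 2*d^6) = 2*A^14 + 66*A^10 + 383*A^6 + 655*A^2 + 383*A^-2 + 66*A^-6 + 2*A^-10
  A^0 * (109*d + 128*d^3 + 15*d^5) = -15*A^10 - 203*A^6 - 643*A^2 - 643*A^-2 - 203*A^-6 - 15*A^-10
  A^-2 * (30 + 132*d^2 + 47*d^4 + d^6) = A^10 + 53*A^6 + 335*A^2 + 596*A^-2 + 335*A^-6 + 53*A^-10 + A^-14
  A^-4 * (49*d + 65*d^3 + 6*d^5) = -6*A^6 - 95*A^2 - 304*A^-2 - 304*A^-6 - 95*A^-10 - 6*A^-14
  A^-6 * (31*d^2 + 14*d^4) = 14*A^2 + 87*A^-2 + 146*A^-6 + 87*A^-10 + 14*A^-14
  A^-8 * (9*d^3 + d^5) = -A^2 - 14*A^-2 - 37*A^-6 - 37*A^-10 - 14*A^-14 - A^-18
  A^-10 * (d^4) = A^-2 + 4*A^-6 + 6*A^-10 + 4*A^-14 + A^-18
Summing the groups: <K> = A^14 - 2*A^10 + 3*A^6 - 2*A^2 + 3*A^-2 - 2*A^-6 + A^-10 - A^-14
Normalise by the writhe: (-A^3)^(-w) = (-A^3)^(-6) = A^-18, so f(A) = A^-18 * <K> = A^-4 - 2*A^-8 + 3*A^-12 - 2*A^-16 + 3*A^-20 - 2*A^-24 + A^-28 - A^-32.
Substitute A = t^(-1/4), i.e. A^e → t^(-e/4): V(t) = -t^8 + t^7 - 2*t^6 + 3*t^5 - 2*t^4 + 3*t^3 - 2*t^2 + t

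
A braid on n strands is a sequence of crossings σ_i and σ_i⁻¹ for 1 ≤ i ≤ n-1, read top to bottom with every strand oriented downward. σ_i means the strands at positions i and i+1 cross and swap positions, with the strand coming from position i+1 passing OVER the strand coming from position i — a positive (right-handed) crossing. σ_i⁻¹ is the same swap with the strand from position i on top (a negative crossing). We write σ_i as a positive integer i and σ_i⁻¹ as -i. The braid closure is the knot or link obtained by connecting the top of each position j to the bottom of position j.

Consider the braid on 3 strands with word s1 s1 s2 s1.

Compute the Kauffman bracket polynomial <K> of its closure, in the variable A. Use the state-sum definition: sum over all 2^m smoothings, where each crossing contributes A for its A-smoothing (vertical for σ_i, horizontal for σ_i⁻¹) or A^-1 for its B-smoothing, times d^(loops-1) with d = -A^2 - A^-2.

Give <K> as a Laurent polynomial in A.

Braid: s1 s1 s2 s1 on 3 strands, 4 crossings.
Writhe w = (#positive) - (#negative) = 4 - 0 = 4.
Enumerate smoothing states for the bracket polynomial. There are 2^4 = 16 states.
Each crossing splits two ways (0=vertical, 1=horizontal). The state's weight is A^(#A-smoothings - #B-smoothings) * d^(loops - 1).
  state 0000: A-exp=+4, loops=3, term = A^4 * d^2
  state 0001: A-exp=+2, loops=2, term = A^2 * d^1
  state 0010: A-exp=+2, loops=2, term = A^2 * d^1
  state 0011: A-exp=+0, loops=1, term = A^0 * d^0
  state 0100: A-exp=+2, loops=2, term = A^2 * d^1
  state 0101: A-exp=+0, loops=3, term = A^0 * d^2
  state 0110: A-exp=+0, loops=1, term = A^0 * d^0
  state 0111: A-exp=-2, loops=2, term = A^-2 * d^1
  state 1000: A-exp=+2, loops=2, term = A^2 * d^1
  state 1001: A-exp=+0, loops=3, term = A^0 * d^2
  state 1010: A-exp=+0, loops=1, term = A^0 * d^0
  state 1011: A-exp=-2, loops=2, term = A^-2 * d^1
  state 1100: A-exp=+0, loops=3, term = A^0 * d^2
  state 1101: A-exp=-2, loops=4, term = A^-2 * d^3
  state 1110: A-exp=-2, loops=2, term = A^-2 * d^1
  state 1111: A-exp=-4, loops=3, term = A^-4 * d^2
Collect the terms by A-exponent (count of states per loop number):
Powers of d = -A^2 - A^-2: d^2 = A^4 + 2 + A^-4; d^3 = -A^6 - 3*A^2 - 3*A^-2 - A^-6.
  A^4 * (d^2) = A^8 + 2*A^4 + 1
  A^2 * (4*d) = -4*A^4 - 4
  A^0 * (3 + 3*d^2) = 3*A^4 + 9 + 3*A^-4
  A^-2 * (3*d + d^3) = -A^4 - 6 - 6*A^-4 - A^-8
  A^-4 * (d^2) = 1 + 2*A^-4 + A^-8
Summing the groups: <K> = A^8 + 1 - A^-4

Answer: A^8 + 1 - A^-4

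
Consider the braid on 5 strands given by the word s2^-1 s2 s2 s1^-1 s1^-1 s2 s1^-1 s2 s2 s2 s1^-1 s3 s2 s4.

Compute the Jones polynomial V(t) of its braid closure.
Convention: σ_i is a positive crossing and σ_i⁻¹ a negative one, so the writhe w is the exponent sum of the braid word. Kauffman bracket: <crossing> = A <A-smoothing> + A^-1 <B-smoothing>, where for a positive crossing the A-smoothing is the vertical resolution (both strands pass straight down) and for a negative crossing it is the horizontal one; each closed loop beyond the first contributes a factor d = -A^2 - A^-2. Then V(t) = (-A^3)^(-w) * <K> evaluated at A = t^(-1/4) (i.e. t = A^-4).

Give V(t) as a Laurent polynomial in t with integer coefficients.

The presented braid s2^-1 s2 s2 s1^-1 s1^-1 s2 s1^-1 s2 s2 s2 s1^-1 s3 s2 s4 on 5 strands reduces by inverse Markov moves (closure unchanged at each step):
  Destabilize: the word has the form β·s4 where s4 occurs only as the final letter (β ∈ B_4); drop it and the last strand → 4 strands.
  Deconjugate: the word is γ·β·γ⁻¹ with γ = s2^-1 (prefix) and γ⁻¹ = s2 (suffix); strip both.
  Destabilize: the word has the form β·s3 where s3 occurs only as the final letter (β ∈ B_3); drop it and the last strand → 3 strands.
Reduced to β = s2 s2 s1^-1 s1^-1 s2 s1^-1 s2 s2 s2 s1^-1 on 3 strands, 10 crossings.
Compute on β:
Braid: s2 s2 s1^-1 s1^-1 s2 s1^-1 s2 s2 s2 s1^-1 on 3 strands, 10 crossings.
Writhe w = (#positive) - (#negative) = 6 - 4 = 2.
Computing the Kauffman bracket via state sum. There are 2^10 = 1024 states.
Each crossing splits two ways (0=vertical, 1=horizontal). The state's weight is A^(#A-smoothings - #B-smoothings) * d^(loops - 1).
Tabulate the states by total A-exponent and number of loops L (A-exp: L × count):
  A^10: L=5 ×1
  A^8: L=4 ×10
  A^6: L=3 ×41, L=5 ×4
  A^4: L=2 ×81, L=4 ×38, L=6 ×1
  A^2: L=1 ×71, L=3 ×117, L=5 ×22
  A^0: L=2 ×154, L=4 ×91, L=6 ×7
  A^-2: L=3 ×168, L=5 ×41, L=7 ×1
  A^-4: L=4 ×110, L=6 ×10
  A^-6: L=5 ×44, L=7 ×1
  A^-8: L=6 ×10
  A^-10: L=7 ×1
Each group contributes A^e * Σ count * d^(L-1):
Powers of d = -A^2 - A^-2: d^2 = A^4 + 2 + A^-4; d^3 = -A^6 - 3*A^2 - 3*A^-2 - A^-6; d^4 = A^8 + 4*A^4 + 6 + 4*A^-4 + A^-8; d^5 = -A^10 - 5*A^6 - 10*A^2 - 10*A^-2 - 5*A^-6 - A^-10; d^6 = A^12 + 6*A^8 + 15*A^4 + 20 + 15*A^-4 + 6*A^-8 + A^-12.
  A^10 * (d^4) = A^18 + 4*A^14 + 6*A^10 + 4*A^6 + A^2
  A^8 * (10*d^3) = -10*A^14 - 30*A^10 - 30*A^6 - 10*A^2
  A^6 * (41*d^2 + 4*d^4) = 4*A^14 + 57*A^10 + 106*A^6 + 57*A^2 + 4*A^-2
  A^4 * (81*d + 38*d^3 + d^5) = -A^14 - 43*A^10 - 205*A^6 - 205*A^2 - 43*A^-2 - A^-6
  A^2 * (71 + 117*d^2 + 22*d^4) = 22*A^10 + 205*A^6 + 437*A^2 + 205*A^-2 + 22*A^-6
  A^0 * (154*d + 91*d^3 + 7*d^5) = -7*A^10 - 126*A^6 - 497*A^2 - 497*A^-2 - 126*A^-6 - 7*A^-10
  A^-2 * (168*d^2 + 41*d^4 + d^6) = A^10 + 47*A^6 + 347*A^2 + 602*A^-2 + 347*A^-6 + 47*A^-10 + A^-14
  A^-4 * (110*d^3 + 10*d^5) = -10*A^6 - 160*A^2 - 430*A^-2 - 430*A^-6 - 160*A^-10 - 10*A^-14
  A^-6 * (44*d^4 + d^6) = A^6 + 50*A^2 + 191*A^-2 + 284*A^-6 + 191*A^-10 + 50*A^-14 + A^-18
  A^-8 * (10*d^5) = -10*A^2 - 50*A^-2 - 100*A^-6 - 100*A^-10 - 50*A^-14 - 10*A^-18
  A^-10 * (d^6) = A^2 + 6*A^-2 + 15*A^-6 + 20*A^-10 + 15*A^-14 + 6*A^-18 + A^-22
Summing the groups: <K> = A^18 - 3*A^14 + 6*A^10 - 8*A^6 + 11*A^2 - 12*A^-2 + 11*A^-6 - 9*A^-10 + 6*A^-14 - 3*A^-18 + A^-22
Normalise by the writhe: (-A^3)^(-w) = (-A^3)^(-2) = A^-6, so f(A) = A^-6 * <K> = A^12 - 3*A^8 + 6*A^4 - 8 + 11*A^-4 - 12*A^-8 + 11*A^-12 - 9*A^-16 + 6*A^-20 - 3*A^-24 + A^-28.
Substitute A = t^(-1/4), i.e. A^e → t^(-e/4): V(t) = t^7 - 3*t^6 + 6*t^5 - 9*t^4 + 11*t^3 - 12*t^2 + 11*t - 8 + 6*t^-1 - 3*t^-2 + t^-3

Answer: t^7 - 3*t^6 + 6*t^5 - 9*t^4 + 11*t^3 - 12*t^2 + 11*t - 8 + 6*t^-1 - 3*t^-2 + t^-3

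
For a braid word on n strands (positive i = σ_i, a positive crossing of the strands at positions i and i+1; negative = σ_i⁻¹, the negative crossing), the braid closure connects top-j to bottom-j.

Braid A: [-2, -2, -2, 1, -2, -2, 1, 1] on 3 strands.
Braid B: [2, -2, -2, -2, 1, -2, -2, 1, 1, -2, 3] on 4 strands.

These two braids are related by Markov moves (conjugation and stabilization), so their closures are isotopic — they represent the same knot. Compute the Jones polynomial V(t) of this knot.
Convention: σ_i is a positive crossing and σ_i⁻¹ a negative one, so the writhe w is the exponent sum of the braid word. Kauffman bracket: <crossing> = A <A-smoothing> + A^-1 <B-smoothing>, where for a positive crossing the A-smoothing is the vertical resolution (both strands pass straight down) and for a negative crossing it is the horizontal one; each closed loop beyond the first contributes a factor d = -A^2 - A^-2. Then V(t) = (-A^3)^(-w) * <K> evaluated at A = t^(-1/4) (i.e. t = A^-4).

-t^2 + 2*t - 3 + 5*t^-1 - 4*t^-2 + 5*t^-3 - 4*t^-4 + 2*t^-5 - t^-6

Derivation:
Markov-equivalent braids have isotopic closures, hence identical knot invariants. Strip the Markov moves from each word to reach a common short braid β, then compute V(t) once on β.
Braid A: s2^-1 s2^-1 s2^-1 s1 s2^-1 s2^-1 s1 s1 on 3 strands has no conjugating prefix/suffix or stabilization to strip; take β = s2^-1 s2^-1 s2^-1 s1 s2^-1 s2^-1 s1 s1.
Braid B: s2 s2^-1 s2^-1 s2^-1 s1 s2^-1 s2^-1 s1 s1 s2^-1 s3 on 4 strands reduces by inverse Markov moves (closure unchanged at each step):
  Destabilize: the word has the form β·s3 where s3 occurs only as the final letter (β ∈ B_3); drop it and the last strand → 3 strands.
  Deconjugate: the word is γ·β·γ⁻¹ with γ = s2 (prefix) and γ⁻¹ = s2^-1 (suffix); strip both.
Reduced to β = s2^-1 s2^-1 s2^-1 s1 s2^-1 s2^-1 s1 s1 on 3 strands, 8 crossings.
Both give the same β = s2^-1 s2^-1 s2^-1 s1 s2^-1 s2^-1 s1 s1 on 3 strands, so one state sum suffices:
Braid: s2^-1 s2^-1 s2^-1 s1 s2^-1 s2^-1 s1 s1 on 3 strands, 8 crossings.
Writhe w = (#positive) - (#negative) = 3 - 5 = -2.
State-sum expansion of <K>. There are 2^8 = 256 states.
Each crossing splits two ways (0=vertical, 1=horizontal). The state's weight is A^(#A-smoothings - #B-smoothings) * d^(loops - 1).
Tabulate the states by total A-exponent and number of loops L (A-exp: L × count):
  A^8: L=6 ×1
  A^6: L=5 ×8
  A^4: L=4 ×27, L=6 ×1
  A^2: L=3 ×50, L=5 ×6
  A^0: L=2 ×53, L=4 ×17
  A^-2: L=1 ×27, L=3 ×28, L=5 ×1
  A^-4: L=2 ×24, L=4 ×4
  A^-6: L=3 ×8
  A^-8: L=4 ×1
Each group contributes A^e * Σ count * d^(L-1):
Powers of d = -A^2 - A^-2: d^2 = A^4 + 2 + A^-4; d^3 = -A^6 - 3*A^2 - 3*A^-2 - A^-6; d^4 = A^8 + 4*A^4 + 6 + 4*A^-4 + A^-8; d^5 = -A^10 - 5*A^6 - 10*A^2 - 10*A^-2 - 5*A^-6 - A^-10.
  A^8 * (d^5) = -A^18 - 5*A^14 - 10*A^10 - 10*A^6 - 5*A^2 - A^-2
  A^6 * (8*d^4) = 8*A^14 + 32*A^10 + 48*A^6 + 32*A^2 + 8*A^-2
  A^4 * (27*d^3 + d^5) = -A^14 - 32*A^10 - 91*A^6 - 91*A^2 - 32*A^-2 - A^-6
  A^2 * (50*d^2 + 6*d^4) = 6*A^10 + 74*A^6 + 136*A^2 + 74*A^-2 + 6*A^-6
  A^0 * (53*d + 17*d^3) = -17*A^6 - 104*A^2 - 104*A^-2 - 17*A^-6
  A^-2 * (27 + 28*d^2 + d^4) = A^6 + 32*A^2 + 89*A^-2 + 32*A^-6 + A^-10
  A^-4 * (24*d + 4*d^3) = -4*A^2 - 36*A^-2 - 36*A^-6 - 4*A^-10
  A^-6 * (8*d^2) = 8*A^-2 + 16*A^-6 + 8*A^-10
  A^-8 * (d^3) = -A^-2 - 3*A^-6 - 3*A^-10 - A^-14
Summing the groups: <K> = -A^18 + 2*A^14 - 4*A^10 + 5*A^6 - 4*A^2 + 5*A^-2 - 3*A^-6 + 2*A^-10 - A^-14
Normalise by the writhe: (-A^3)^(-w) = (-A^3)^(2) = A^6, so f(A) = A^6 * <K> = -A^24 + 2*A^20 - 4*A^16 + 5*A^12 - 4*A^8 + 5*A^4 - 3 + 2*A^-4 - A^-8.
Substitute A = t^(-1/4), i.e. A^e → t^(-e/4): V(t) = -t^2 + 2*t - 3 + 5*t^-1 - 4*t^-2 + 5*t^-3 - 4*t^-4 + 2*t^-5 - t^-6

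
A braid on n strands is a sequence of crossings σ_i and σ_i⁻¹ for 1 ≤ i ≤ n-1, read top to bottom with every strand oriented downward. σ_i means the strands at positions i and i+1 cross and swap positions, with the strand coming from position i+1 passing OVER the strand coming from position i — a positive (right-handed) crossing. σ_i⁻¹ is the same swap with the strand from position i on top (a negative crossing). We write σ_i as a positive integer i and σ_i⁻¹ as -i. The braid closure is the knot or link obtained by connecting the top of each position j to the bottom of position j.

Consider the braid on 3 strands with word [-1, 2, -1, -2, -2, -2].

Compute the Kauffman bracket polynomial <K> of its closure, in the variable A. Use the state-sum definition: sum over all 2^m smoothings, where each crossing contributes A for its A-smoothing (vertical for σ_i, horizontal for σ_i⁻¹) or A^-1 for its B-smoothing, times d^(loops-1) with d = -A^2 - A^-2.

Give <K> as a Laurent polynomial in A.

Braid: s1^-1 s2 s1^-1 s2^-1 s2^-1 s2^-1 on 3 strands, 6 crossings.
Writhe w = (#positive) - (#negative) = 1 - 5 = -4.
Computing the Kauffman bracket via state sum. There are 2^6 = 64 states.
Smooth each crossing (0=||, 1=⌣⌢); contribution A^(Σ sign_k(1-2s_k)) * d^(L-1).
Tabulate the states by total A-exponent and number of loops L (A-exp: L × count):
  A^6: L=4 ×1
  A^4: L=3 ×6
  A^2: L=2 ×12, L=4 ×3
  A^0: L=1 ×9, L=3 ×10, L=5 ×1
  A^-2: L=2 ×12, L=4 ×3
  A^-4: L=1 ×2, L=3 ×4
  A^-6: L=2 ×1
Each group contributes A^e * Σ count * d^(L-1):
Powers of d = -A^2 - A^-2: d^2 = A^4 + 2 + A^-4; d^3 = -A^6 - 3*A^2 - 3*A^-2 - A^-6; d^4 = A^8 + 4*A^4 + 6 + 4*A^-4 + A^-8.
  A^6 * (d^3) = -A^12 - 3*A^8 - 3*A^4 - 1
  A^4 * (6*d^2) = 6*A^8 + 12*A^4 + 6
  A^2 * (12*d + 3*d^3) = -3*A^8 - 21*A^4 - 21 - 3*A^-4
  A^0 * (9 + 10*d^2 + d^4) = A^8 + 14*A^4 + 35 + 14*A^-4 + A^-8
  A^-2 * (12*d + 3*d^3) = -3*A^4 - 21 - 21*A^-4 - 3*A^-8
  A^-4 * (2 + 4*d^2) = 4 + 10*A^-4 + 4*A^-8
  A^-6 * (d) = -A^-4 - A^-8
Summing the groups: <K> = -A^12 + A^8 - A^4 + 2 - A^-4 + A^-8

Answer: -A^12 + A^8 - A^4 + 2 - A^-4 + A^-8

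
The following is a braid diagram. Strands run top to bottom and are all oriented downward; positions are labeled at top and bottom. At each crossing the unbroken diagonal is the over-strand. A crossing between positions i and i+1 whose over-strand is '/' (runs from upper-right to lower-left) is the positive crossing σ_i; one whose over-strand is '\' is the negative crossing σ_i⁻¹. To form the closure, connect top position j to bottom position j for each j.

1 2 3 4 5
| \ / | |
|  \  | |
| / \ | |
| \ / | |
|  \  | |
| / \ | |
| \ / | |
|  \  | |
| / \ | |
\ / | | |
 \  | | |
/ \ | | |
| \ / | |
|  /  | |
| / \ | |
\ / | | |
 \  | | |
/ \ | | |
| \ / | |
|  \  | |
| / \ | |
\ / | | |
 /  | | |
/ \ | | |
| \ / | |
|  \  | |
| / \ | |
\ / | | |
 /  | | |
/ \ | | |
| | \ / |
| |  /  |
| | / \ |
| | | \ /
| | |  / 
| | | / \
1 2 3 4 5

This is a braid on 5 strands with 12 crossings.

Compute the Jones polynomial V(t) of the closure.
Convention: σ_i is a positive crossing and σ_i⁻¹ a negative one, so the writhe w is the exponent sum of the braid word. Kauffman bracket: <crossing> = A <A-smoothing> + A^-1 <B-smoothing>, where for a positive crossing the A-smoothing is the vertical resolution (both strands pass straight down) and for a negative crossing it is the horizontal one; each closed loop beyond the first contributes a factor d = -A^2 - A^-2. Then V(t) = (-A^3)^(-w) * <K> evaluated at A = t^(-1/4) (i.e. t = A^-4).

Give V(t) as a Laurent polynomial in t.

-1 + 3*t^-1 - 3*t^-2 + 5*t^-3 - 5*t^-4 + 4*t^-5 - 3*t^-6 + 2*t^-7 - t^-8

Derivation:
Reading the diagram top to bottom ('/'-over between positions i,i+1 = s_i, '\'-over = s_i^-1): braid word = s2^-1 s2^-1 s2^-1 s1^-1 s2 s1^-1 s2^-1 s1 s2^-1 s1 s3 s4.
The presented braid s2^-1 s2^-1 s2^-1 s1^-1 s2 s1^-1 s2^-1 s1 s2^-1 s1 s3 s4 on 5 strands reduces by inverse Markov moves (closure unchanged at each step):
  Destabilize: the word has the form β·s4 where s4 occurs only as the final letter (β ∈ B_4); drop it and the last strand → 4 strands.
  Destabilize: the word has the form β·s3 where s3 occurs only as the final letter (β ∈ B_3); drop it and the last strand → 3 strands.
Reduced to β = s2^-1 s2^-1 s2^-1 s1^-1 s2 s1^-1 s2^-1 s1 s2^-1 s1 on 3 strands, 10 crossings.
Compute on β:
Braid: s2^-1 s2^-1 s2^-1 s1^-1 s2 s1^-1 s2^-1 s1 s2^-1 s1 on 3 strands, 10 crossings.
Writhe w = (#positive) - (#negative) = 3 - 7 = -4.
Computing the Kauffman bracket via state sum. There are 2^10 = 1024 states.
For each crossing: s=0 is the vertical smoothing, s=1 horizontal. Crossing k contributes A^(sign_k * (1 - 2*s_k)); loop factor d = -A^2 - A^-2.
Tabulate the states by total A-exponent and number of loops L (A-exp: L × count):
  A^10: L=6 ×1
  A^8: L=5 ×10
  A^6: L=4 ×41, L=6 ×4
  A^4: L=3 ×88, L=5 ×31, L=7 ×1
  A^2: L=2 ×102, L=4 ×99, L=6 ×9
  A^0: L=1 ×54, L=3 ×162, L=5 ×36
  A^-2: L=2 ×134, L=4 ×74, L=6 ×2
  A^-4: L=1 ×30, L=3 ×82, L=5 ×8
  A^-6: L=2 ×32, L=4 ×13
  A^-8: L=1 ×3, L=3 ×7
  A^-10: L=2 ×1
Each group contributes A^e * Σ count * d^(L-1):
Powers of d = -A^2 - A^-2: d^2 = A^4 + 2 + A^-4; d^3 = -A^6 - 3*A^2 - 3*A^-2 - A^-6; d^4 = A^8 + 4*A^4 + 6 + 4*A^-4 + A^-8; d^5 = -A^10 - 5*A^6 - 10*A^2 - 10*A^-2 - 5*A^-6 - A^-10; d^6 = A^12 + 6*A^8 + 15*A^4 + 20 + 15*A^-4 + 6*A^-8 + A^-12.
  A^10 * (d^5) = -A^20 - 5*A^16 - 10*A^12 - 10*A^8 - 5*A^4 - 1
  A^8 * (10*d^4) = 10*A^16 + 40*A^12 + 60*A^8 + 40*A^4 + 10
  A^6 * (41*d^3 + 4*d^5) = -4*A^16 - 61*A^12 - 163*A^8 - 163*A^4 - 61 - 4*A^-4
  A^4 * (88*d^2 + 31*d^4 + d^6) = A^16 + 37*A^12 + 227*A^8 + 382*A^4 + 227 + 37*A^-4 + A^-8
  A^2 * (102*d + 99*d^3 + 9*d^5) = -9*A^12 - 144*A^8 - 489*A^4 - 489 - 144*A^-4 - 9*A^-8
  A^0 * (54 + 162*d^2 + 36*d^4) = 36*A^8 + 306*A^4 + 594 + 306*A^-4 + 36*A^-8
  A^-2 * (134*d + 74*d^3 + 2*d^5) = -2*A^8 - 84*A^4 - 376 - 376*A^-4 - 84*A^-8 - 2*A^-12
  A^-4 * (30 + 82*d^2 + 8*d^4) = 8*A^4 + 114 + 242*A^-4 + 114*A^-8 + 8*A^-12
  A^-6 * (32*d + 13*d^3) = -13 - 71*A^-4 - 71*A^-8 - 13*A^-12
  A^-8 * (3 + 7*d^2) = 7*A^-4 + 17*A^-8 + 7*A^-12
  A^-10 * (d) = -A^-8 - A^-12
Summing the groups: <K> = -A^20 + 2*A^16 - 3*A^12 + 4*A^8 - 5*A^4 + 5 - 3*A^-4 + 3*A^-8 - A^-12
Normalise by the writhe: (-A^3)^(-w) = (-A^3)^(4) = A^12, so f(A) = A^12 * <K> = -A^32 + 2*A^28 - 3*A^24 + 4*A^20 - 5*A^16 + 5*A^12 - 3*A^8 + 3*A^4 - 1.
Substitute A = t^(-1/4), i.e. A^e → t^(-e/4): V(t) = -1 + 3*t^-1 - 3*t^-2 + 5*t^-3 - 5*t^-4 + 4*t^-5 - 3*t^-6 + 2*t^-7 - t^-8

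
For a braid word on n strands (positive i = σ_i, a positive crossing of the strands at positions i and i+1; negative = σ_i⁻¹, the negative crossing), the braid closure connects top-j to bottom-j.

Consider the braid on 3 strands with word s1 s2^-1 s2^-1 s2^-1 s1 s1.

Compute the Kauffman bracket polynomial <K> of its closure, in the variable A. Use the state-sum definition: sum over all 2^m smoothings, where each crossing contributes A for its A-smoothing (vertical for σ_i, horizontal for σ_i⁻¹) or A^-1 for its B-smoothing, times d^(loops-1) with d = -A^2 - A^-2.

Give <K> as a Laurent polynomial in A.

Braid: s1 s2^-1 s2^-1 s2^-1 s1 s1 on 3 strands, 6 crossings.
Writhe w = (#positive) - (#negative) = 3 - 3 = 0.
State-sum expansion of <K>. There are 2^6 = 64 states.
For each crossing: s=0 is the vertical smoothing, s=1 horizontal. Crossing k contributes A^(sign_k * (1 - 2*s_k)); loop factor d = -A^2 - A^-2.
Tabulate the states by total A-exponent and number of loops L (A-exp: L × count):
  A^6: L=4 ×1
  A^4: L=3 ×6
  A^2: L=2 ×12, L=4 ×3
  A^0: L=1 ×9, L=3 ×10, L=5 ×1
  A^-2: L=2 ×12, L=4 ×3
  A^-4: L=3 ×6
  A^-6: L=4 ×1
Each group contributes A^e * Σ count * d^(L-1):
Powers of d = -A^2 - A^-2: d^2 = A^4 + 2 + A^-4; d^3 = -A^6 - 3*A^2 - 3*A^-2 - A^-6; d^4 = A^8 + 4*A^4 + 6 + 4*A^-4 + A^-8.
  A^6 * (d^3) = -A^12 - 3*A^8 - 3*A^4 - 1
  A^4 * (6*d^2) = 6*A^8 + 12*A^4 + 6
  A^2 * (12*d + 3*d^3) = -3*A^8 - 21*A^4 - 21 - 3*A^-4
  A^0 * (9 + 10*d^2 + d^4) = A^8 + 14*A^4 + 35 + 14*A^-4 + A^-8
  A^-2 * (12*d + 3*d^3) = -3*A^4 - 21 - 21*A^-4 - 3*A^-8
  A^-4 * (6*d^2) = 6 + 12*A^-4 + 6*A^-8
  A^-6 * (d^3) = -1 - 3*A^-4 - 3*A^-8 - A^-12
Summing the groups: <K> = -A^12 + A^8 - A^4 + 3 - A^-4 + A^-8 - A^-12

Answer: -A^12 + A^8 - A^4 + 3 - A^-4 + A^-8 - A^-12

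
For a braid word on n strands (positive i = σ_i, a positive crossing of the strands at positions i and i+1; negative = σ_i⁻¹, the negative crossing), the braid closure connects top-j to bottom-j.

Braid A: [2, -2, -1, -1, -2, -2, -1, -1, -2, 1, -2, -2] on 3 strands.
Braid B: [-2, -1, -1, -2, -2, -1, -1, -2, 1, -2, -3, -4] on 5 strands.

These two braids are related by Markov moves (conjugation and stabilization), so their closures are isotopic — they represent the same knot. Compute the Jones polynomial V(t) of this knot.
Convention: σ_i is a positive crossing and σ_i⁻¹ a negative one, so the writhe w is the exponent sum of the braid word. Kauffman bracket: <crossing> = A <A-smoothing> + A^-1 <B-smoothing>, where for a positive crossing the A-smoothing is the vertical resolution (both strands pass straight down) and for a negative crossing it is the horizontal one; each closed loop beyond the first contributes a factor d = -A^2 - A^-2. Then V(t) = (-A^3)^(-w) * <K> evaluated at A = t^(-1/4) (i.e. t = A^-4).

t^-3 + t^-6 - t^-7 + t^-8 - t^-9 + t^-10 - t^-11

Derivation:
Markov-equivalent braids have isotopic closures, hence identical knot invariants. Strip the Markov moves from each word to reach a common short braid β, then compute V(t) once on β.
Braid A: s2 s2^-1 s1^-1 s1^-1 s2^-1 s2^-1 s1^-1 s1^-1 s2^-1 s1 s2^-1 s2^-1 on 3 strands reduces by inverse Markov moves (closure unchanged at each step):
  Deconjugate: the word is γ·β·γ⁻¹ with γ = s2 (prefix) and γ⁻¹ = s2^-1 (suffix); strip both.
Reduced to β = s2^-1 s1^-1 s1^-1 s2^-1 s2^-1 s1^-1 s1^-1 s2^-1 s1 s2^-1 on 3 strands, 10 crossings.
Braid B: s2^-1 s1^-1 s1^-1 s2^-1 s2^-1 s1^-1 s1^-1 s2^-1 s1 s2^-1 s3^-1 s4^-1 on 5 strands reduces by inverse Markov moves (closure unchanged at each step):
  Destabilize: the word has the form β·s4^-1 where s4^-1 occurs only as the final letter (β ∈ B_4); drop it and the last strand → 4 strands.
  Destabilize: the word has the form β·s3^-1 where s3^-1 occurs only as the final letter (β ∈ B_3); drop it and the last strand → 3 strands.
Reduced to β = s2^-1 s1^-1 s1^-1 s2^-1 s2^-1 s1^-1 s1^-1 s2^-1 s1 s2^-1 on 3 strands, 10 crossings.
Both give the same β = s2^-1 s1^-1 s1^-1 s2^-1 s2^-1 s1^-1 s1^-1 s2^-1 s1 s2^-1 on 3 strands, so one state sum suffices:
Braid: s2^-1 s1^-1 s1^-1 s2^-1 s2^-1 s1^-1 s1^-1 s2^-1 s1 s2^-1 on 3 strands, 10 crossings.
Writhe w = (#positive) - (#negative) = 1 - 9 = -8.
Computing the Kauffman bracket via state sum. There are 2^10 = 1024 states.
Smooth each crossing (0=||, 1=⌣⌢); contribution A^(Σ sign_k(1-2s_k)) * d^(L-1).
Tabulate the states by total A-exponent and number of loops L (A-exp: L × count):
  A^10: L=6 ×1
  A^8: L=5 ×10
  A^6: L=4 ×41, L=6 ×4
  A^4: L=3 ×86, L=5 ×34
  A^2: L=2 ×92, L=4 ×114, L=6 ×4
  A^0: L=1 ×40, L=3 ×185, L=5 ×27
  A^-2: L=2 ×142, L=4 ×67, L=6 ×1
  A^-4: L=1 ×40, L=3 ×76, L=5 ×4
  A^-6: L=2 ×39, L=4 ×6
  A^-8: L=1 ×5, L=3 ×5
  A^-10: L=2 ×1
Each group contributes A^e * Σ count * d^(L-1):
Powers of d = -A^2 - A^-2: d^2 = A^4 + 2 + A^-4; d^3 = -A^6 - 3*A^2 - 3*A^-2 - A^-6; d^4 = A^8 + 4*A^4 + 6 + 4*A^-4 + A^-8; d^5 = -A^10 - 5*A^6 - 10*A^2 - 10*A^-2 - 5*A^-6 - A^-10.
  A^10 * (d^5) = -A^20 - 5*A^16 - 10*A^12 - 10*A^8 - 5*A^4 - 1
  A^8 * (10*d^4) = 10*A^16 + 40*A^12 + 60*A^8 + 40*A^4 + 10
  A^6 * (41*d^3 + 4*d^5) = -4*A^16 - 61*A^12 - 163*A^8 - 163*A^4 - 61 - 4*A^-4
  A^4 * (86*d^2 + 34*d^4) = 34*A^12 + 222*A^8 + 376*A^4 + 222 + 34*A^-4
  A^2 * (92*d + 114*d^3 + 4*d^5) = -4*A^12 - 134*A^8 - 474*A^4 - 474 - 134*A^-4 - 4*A^-8
  A^0 * (40 + 185*d^2 + 27*d^4) = 27*A^8 + 293*A^4 + 572 + 293*A^-4 + 27*A^-8
  A^-2 * (142*d + 67*d^3 + d^5) = -A^8 - 72*A^4 - 353 - 353*A^-4 - 72*A^-8 - A^-12
  A^-4 * (40 + 76*d^2 + 4*d^4) = 4*A^4 + 92 + 216*A^-4 + 92*A^-8 + 4*A^-12
  A^-6 * (39*d + 6*d^3) = -6 - 57*A^-4 - 57*A^-8 - 6*A^-12
  A^-8 * (5 + 5*d^2) = 5*A^-4 + 15*A^-8 + 5*A^-12
  A^-10 * (d) = -A^-8 - A^-12
Summing the groups: <K> = -A^20 + A^16 - A^12 + A^8 - A^4 + 1 + A^-12
Normalise by the writhe: (-A^3)^(-w) = (-A^3)^(8) = A^24, so f(A) = A^24 * <K> = -A^44 + A^40 - A^36 + A^32 - A^28 + A^24 + A^12.
Substitute A = t^(-1/4), i.e. A^e → t^(-e/4): V(t) = t^-3 + t^-6 - t^-7 + t^-8 - t^-9 + t^-10 - t^-11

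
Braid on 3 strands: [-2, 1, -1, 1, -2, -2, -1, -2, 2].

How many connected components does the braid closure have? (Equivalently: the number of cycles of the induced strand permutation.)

2

Derivation:
Track the strand permutation on 3 strands, starting from identity.
  step 1: s2^-1 swaps positions 2,3 -> [1 3 2]
  step 2: s1 swaps positions 1,2 -> [3 1 2]
  step 3: s1^-1 swaps positions 1,2 -> [1 3 2]
  step 4: s1 swaps positions 1,2 -> [3 1 2]
  step 5: s2^-1 swaps positions 2,3 -> [3 2 1]
  step 6: s2^-1 swaps positions 2,3 -> [3 1 2]
  step 7: s1^-1 swaps positions 1,2 -> [1 3 2]
  step 8: s2^-1 swaps positions 2,3 -> [1 2 3]
  step 9: s2 swaps positions 2,3 -> [1 3 2]
Final permutation (position -> original strand): [1 3 2]
Closure components = cycle count of this permutation = 2.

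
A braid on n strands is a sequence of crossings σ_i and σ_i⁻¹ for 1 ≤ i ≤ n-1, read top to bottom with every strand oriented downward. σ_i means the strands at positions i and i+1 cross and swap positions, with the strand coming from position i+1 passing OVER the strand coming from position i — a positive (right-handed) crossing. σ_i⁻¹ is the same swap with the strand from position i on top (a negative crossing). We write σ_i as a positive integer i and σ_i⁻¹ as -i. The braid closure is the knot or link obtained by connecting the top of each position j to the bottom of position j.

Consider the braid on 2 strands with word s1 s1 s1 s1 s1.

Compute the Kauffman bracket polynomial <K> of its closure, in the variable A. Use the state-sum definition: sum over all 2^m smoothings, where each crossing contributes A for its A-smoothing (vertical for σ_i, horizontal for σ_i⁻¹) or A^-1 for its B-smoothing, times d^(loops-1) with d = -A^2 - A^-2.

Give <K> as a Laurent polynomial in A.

-A^7 - A^-1 + A^-5 - A^-9 + A^-13

Derivation:
Braid: s1 s1 s1 s1 s1 on 2 strands, 5 crossings.
Writhe w = (#positive) - (#negative) = 5 - 0 = 5.
State-sum expansion of <K>. There are 2^5 = 32 states.
Smooth each crossing (0=||, 1=⌣⌢); contribution A^(Σ sign_k(1-2s_k)) * d^(L-1).
  state 00000: A-exp=+5, loops=2, term = A^5 * d^1
  state 00001: A-exp=+3, loops=1, term = A^3 * d^0
  state 00010: A-exp=+3, loops=1, term = A^3 * d^0
  state 00011: A-exp=+1, loops=2, term = A^1 * d^1
  state 00100: A-exp=+3, loops=1, term = A^3 * d^0
  state 00101: A-exp=+1, loops=2, term = A^1 * d^1
  state 00110: A-exp=+1, loops=2, term = A^1 * d^1
  state 00111: A-exp=-1, loops=3, term = A^-1 * d^2
  state 01000: A-exp=+3, loops=1, term = A^3 * d^0
  state 01001: A-exp=+1, loops=2, term = A^1 * d^1
  state 01010: A-exp=+1, loops=2, term = A^1 * d^1
  state 01011: A-exp=-1, loops=3, term = A^-1 * d^2
  state 01100: A-exp=+1, loops=2, term = A^1 * d^1
  state 01101: A-exp=-1, loops=3, term = A^-1 * d^2
  state 01110: A-exp=-1, loops=3, term = A^-1 * d^2
  state 01111: A-exp=-3, loops=4, term = A^-3 * d^3
  state 10000: A-exp=+3, loops=1, term = A^3 * d^0
  state 10001: A-exp=+1, loops=2, term = A^1 * d^1
  state 10010: A-exp=+1, loops=2, term = A^1 * d^1
  state 10011: A-exp=-1, loops=3, term = A^-1 * d^2
  state 10100: A-exp=+1, loops=2, term = A^1 * d^1
  state 10101: A-exp=-1, loops=3, term = A^-1 * d^2
  state 10110: A-exp=-1, loops=3, term = A^-1 * d^2
  state 10111: A-exp=-3, loops=4, term = A^-3 * d^3
  state 11000: A-exp=+1, loops=2, term = A^1 * d^1
  state 11001: A-exp=-1, loops=3, term = A^-1 * d^2
  state 11010: A-exp=-1, loops=3, term = A^-1 * d^2
  state 11011: A-exp=-3, loops=4, term = A^-3 * d^3
  state 11100: A-exp=-1, loops=3, term = A^-1 * d^2
  state 11101: A-exp=-3, loops=4, term = A^-3 * d^3
  state 11110: A-exp=-3, loops=4, term = A^-3 * d^3
  state 11111: A-exp=-5, loops=5, term = A^-5 * d^4
Collect the terms by A-exponent (count of states per loop number):
Powers of d = -A^2 - A^-2: d^2 = A^4 + 2 + A^-4; d^3 = -A^6 - 3*A^2 - 3*A^-2 - A^-6; d^4 = A^8 + 4*A^4 + 6 + 4*A^-4 + A^-8.
  A^5 * (d) = -A^7 - A^3
  A^3 * (5) = 5*A^3
  A^1 * (10*d) = -10*A^3 - 10*A^-1
  A^-1 * (10*d^2) = 10*A^3 + 20*A^-1 + 10*A^-5
  A^-3 * (5*d^3) = -5*A^3 - 15*A^-1 - 15*A^-5 - 5*A^-9
  A^-5 * (d^4) = A^3 + 4*A^-1 + 6*A^-5 + 4*A^-9 + A^-13
Summing the groups: <K> = -A^7 - A^-1 + A^-5 - A^-9 + A^-13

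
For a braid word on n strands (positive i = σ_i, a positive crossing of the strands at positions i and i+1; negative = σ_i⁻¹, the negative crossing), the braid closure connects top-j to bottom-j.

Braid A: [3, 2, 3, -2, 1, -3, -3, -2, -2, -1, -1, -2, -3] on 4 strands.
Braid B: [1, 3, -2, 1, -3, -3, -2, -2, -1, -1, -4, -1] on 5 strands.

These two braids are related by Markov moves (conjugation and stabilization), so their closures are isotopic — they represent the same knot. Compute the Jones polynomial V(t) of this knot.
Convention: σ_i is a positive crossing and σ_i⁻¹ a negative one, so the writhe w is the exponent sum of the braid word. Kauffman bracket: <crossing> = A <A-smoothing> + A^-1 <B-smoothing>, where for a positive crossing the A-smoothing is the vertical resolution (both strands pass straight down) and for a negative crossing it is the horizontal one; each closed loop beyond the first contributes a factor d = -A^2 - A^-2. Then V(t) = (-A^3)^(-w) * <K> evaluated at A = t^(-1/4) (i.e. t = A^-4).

Markov-equivalent braids have isotopic closures, hence identical knot invariants. Strip the Markov moves from each word to reach a common short braid β, then compute V(t) once on β.
Braid A: s3 s2 s3 s2^-1 s1 s3^-1 s3^-1 s2^-1 s2^-1 s1^-1 s1^-1 s2^-1 s3^-1 on 4 strands reduces by inverse Markov moves (closure unchanged at each step):
  Deconjugate: the word is γ·β·γ⁻¹ with γ = s3 s2 (prefix) and γ⁻¹ = s2^-1 s3^-1 (suffix); strip both.
Reduced to β = s3 s2^-1 s1 s3^-1 s3^-1 s2^-1 s2^-1 s1^-1 s1^-1 on 4 strands, 9 crossings.
Braid B: s1 s3 s2^-1 s1 s3^-1 s3^-1 s2^-1 s2^-1 s1^-1 s1^-1 s4^-1 s1^-1 on 5 strands reduces by inverse Markov moves (closure unchanged at each step):
  Deconjugate: the word is γ·β·γ⁻¹ with γ = s1 (prefix) and γ⁻¹ = s1^-1 (suffix); strip both.
  Destabilize: the word has the form β·s4^-1 where s4^-1 occurs only as the final letter (β ∈ B_4); drop it and the last strand → 4 strands.
Reduced to β = s3 s2^-1 s1 s3^-1 s3^-1 s2^-1 s2^-1 s1^-1 s1^-1 on 4 strands, 9 crossings.
Both give the same β = s3 s2^-1 s1 s3^-1 s3^-1 s2^-1 s2^-1 s1^-1 s1^-1 on 4 strands, so one state sum suffices:
Braid: s3 s2^-1 s1 s3^-1 s3^-1 s2^-1 s2^-1 s1^-1 s1^-1 on 4 strands, 9 crossings.
Writhe w = (#positive) - (#negative) = 2 - 7 = -5.
State-sum expansion of <K>. There are 2^9 = 512 states.
For each crossing: s=0 is the vertical smoothing, s=1 horizontal. Crossing k contributes A^(sign_k * (1 - 2*s_k)); loop factor d = -A^2 - A^-2.
Tabulate the states by total A-exponent and number of loops L (A-exp: L × count):
  A^9: L=5 ×1
  A^7: L=4 ×9
  A^5: L=3 ×31, L=5 ×5
  A^3: L=2 ×48, L=4 ×35, L=6 ×1
  A^1: L=1 ×28, L=3 ×86, L=5 ×12
  A^-1: L=2 ×82, L=4 ×43, L=6 ×1
  A^-3: L=1 ×20, L=3 ×58, L=5 ×6
  A^-5: L=2 ×25, L=4 ×11
  A^-7: L=1 ×3, L=3 ×6
  A^-9: L=2 ×1
Each group contributes A^e * Σ count * d^(L-1):
Powers of d = -A^2 - A^-2: d^2 = A^4 + 2 + A^-4; d^3 = -A^6 - 3*A^2 - 3*A^-2 - A^-6; d^4 = A^8 + 4*A^4 + 6 + 4*A^-4 + A^-8; d^5 = -A^10 - 5*A^6 - 10*A^2 - 10*A^-2 - 5*A^-6 - A^-10.
  A^9 * (d^4) = A^17 + 4*A^13 + 6*A^9 + 4*A^5 + A
  A^7 * (9*d^3) = -9*A^13 - 27*A^9 - 27*A^5 - 9*A
  A^5 * (31*d^2 + 5*d^4) = 5*A^13 + 51*A^9 + 92*A^5 + 51*A + 5*A^-3
  A^3 * (48*d + 35*d^3 + d^5) = -A^13 - 40*A^9 - 163*A^5 - 163*A - 40*A^-3 - A^-7
  A^1 * (28 + 86*d^2 + 12*d^4) = 12*A^9 + 134*A^5 + 272*A + 134*A^-3 + 12*A^-7
  A^-1 * (82*d + 43*d^3 + d^5) = -A^9 - 48*A^5 - 221*A - 221*A^-3 - 48*A^-7 - A^-11
  A^-3 * (20 + 58*d^2 + 6*d^4) = 6*A^5 + 82*A + 172*A^-3 + 82*A^-7 + 6*A^-11
  A^-5 * (25*d + 11*d^3) = -11*A - 58*A^-3 - 58*A^-7 - 11*A^-11
  A^-7 * (3 + 6*d^2) = 6*A^-3 + 15*A^-7 + 6*A^-11
  A^-9 * (d) = -A^-7 - A^-11
Summing the groups: <K> = A^17 - A^13 + A^9 - 2*A^5 + 2*A - 2*A^-3 + A^-7 - A^-11
Normalise by the writhe: (-A^3)^(-w) = (-A^3)^(5) = -A^15, so f(A) = -A^15 * <K> = -A^32 + A^28 - A^24 + 2*A^20 - 2*A^16 + 2*A^12 - A^8 + A^4.
Substitute A = t^(-1/4), i.e. A^e → t^(-e/4): V(t) = t^-1 - t^-2 + 2*t^-3 - 2*t^-4 + 2*t^-5 - t^-6 + t^-7 - t^-8

Answer: t^-1 - t^-2 + 2*t^-3 - 2*t^-4 + 2*t^-5 - t^-6 + t^-7 - t^-8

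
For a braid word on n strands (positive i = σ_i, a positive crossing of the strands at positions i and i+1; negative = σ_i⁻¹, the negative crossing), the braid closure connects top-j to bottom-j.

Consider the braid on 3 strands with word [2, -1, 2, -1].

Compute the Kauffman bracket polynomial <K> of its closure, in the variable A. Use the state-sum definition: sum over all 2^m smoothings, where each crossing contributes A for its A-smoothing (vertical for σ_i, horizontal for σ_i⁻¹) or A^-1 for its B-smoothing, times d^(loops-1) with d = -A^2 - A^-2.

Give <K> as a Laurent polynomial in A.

Braid: s2 s1^-1 s2 s1^-1 on 3 strands, 4 crossings.
Writhe w = (#positive) - (#negative) = 2 - 2 = 0.
Enumerate smoothing states for the bracket polynomial. There are 2^4 = 16 states.
Smooth each crossing (0=||, 1=⌣⌢); contribution A^(Σ sign_k(1-2s_k)) * d^(L-1).
  state 0000: A-exp=+0, loops=3, term = A^0 * d^2
  state 0001: A-exp=+2, loops=2, term = A^2 * d^1
  state 0010: A-exp=-2, loops=2, term = A^-2 * d^1
  state 0011: A-exp=+0, loops=1, term = A^0 * d^0
  state 0100: A-exp=+2, loops=2, term = A^2 * d^1
  state 0101: A-exp=+4, loops=3, term = A^4 * d^2
  state 0110: A-exp=+0, loops=1, term = A^0 * d^0
  state 0111: A-exp=+2, loops=2, term = A^2 * d^1
  state 1000: A-exp=-2, loops=2, term = A^-2 * d^1
  state 1001: A-exp=+0, loops=1, term = A^0 * d^0
  state 1010: A-exp=-4, loops=3, term = A^-4 * d^2
  state 1011: A-exp=-2, loops=2, term = A^-2 * d^1
  state 1100: A-exp=+0, loops=1, term = A^0 * d^0
  state 1101: A-exp=+2, loops=2, term = A^2 * d^1
  state 1110: A-exp=-2, loops=2, term = A^-2 * d^1
  state 1111: A-exp=+0, loops=1, term = A^0 * d^0
Collect the terms by A-exponent (count of states per loop number):
Powers of d = -A^2 - A^-2: d^2 = A^4 + 2 + A^-4.
  A^4 * (d^2) = A^8 + 2*A^4 + 1
  A^2 * (4*d) = -4*A^4 - 4
  A^0 * (5 + d^2) = A^4 + 7 + A^-4
  A^-2 * (4*d) = -4 - 4*A^-4
  A^-4 * (d^2) = 1 + 2*A^-4 + A^-8
Summing the groups: <K> = A^8 - A^4 + 1 - A^-4 + A^-8

Answer: A^8 - A^4 + 1 - A^-4 + A^-8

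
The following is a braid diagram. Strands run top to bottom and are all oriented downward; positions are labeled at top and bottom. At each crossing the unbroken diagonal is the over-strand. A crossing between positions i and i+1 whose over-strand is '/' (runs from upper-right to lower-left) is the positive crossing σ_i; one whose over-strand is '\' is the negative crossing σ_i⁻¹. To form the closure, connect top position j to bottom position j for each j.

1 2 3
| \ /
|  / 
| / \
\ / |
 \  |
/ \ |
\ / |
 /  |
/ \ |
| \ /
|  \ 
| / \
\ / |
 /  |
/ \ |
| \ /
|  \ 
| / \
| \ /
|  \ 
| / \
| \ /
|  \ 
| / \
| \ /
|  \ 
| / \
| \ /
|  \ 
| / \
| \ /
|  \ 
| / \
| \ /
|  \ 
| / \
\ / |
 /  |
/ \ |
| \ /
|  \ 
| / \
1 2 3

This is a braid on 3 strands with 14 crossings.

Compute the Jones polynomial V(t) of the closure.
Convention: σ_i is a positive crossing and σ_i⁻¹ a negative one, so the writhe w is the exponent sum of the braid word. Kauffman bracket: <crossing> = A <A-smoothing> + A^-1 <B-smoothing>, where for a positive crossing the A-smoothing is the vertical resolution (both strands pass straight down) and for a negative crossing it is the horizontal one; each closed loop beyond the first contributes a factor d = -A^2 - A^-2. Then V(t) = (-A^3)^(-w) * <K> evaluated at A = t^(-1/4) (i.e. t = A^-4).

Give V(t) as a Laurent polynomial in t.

Reading the diagram top to bottom ('/'-over between positions i,i+1 = s_i, '\'-over = s_i^-1): braid word = s2 s1^-1 s1 s2^-1 s1 s2^-1 s2^-1 s2^-1 s2^-1 s2^-1 s2^-1 s2^-1 s1 s2^-1.
The presented braid s2 s1^-1 s1 s2^-1 s1 s2^-1 s2^-1 s2^-1 s2^-1 s2^-1 s2^-1 s2^-1 s1 s2^-1 on 3 strands reduces by inverse Markov moves (closure unchanged at each step):
  Deconjugate: the word is γ·β·γ⁻¹ with γ = s2 s1^-1 (prefix) and γ⁻¹ = s1 s2^-1 (suffix); strip both.
Reduced to β = s1 s2^-1 s1 s2^-1 s2^-1 s2^-1 s2^-1 s2^-1 s2^-1 s2^-1 on 3 strands, 10 crossings.
Compute on β:
Braid: s1 s2^-1 s1 s2^-1 s2^-1 s2^-1 s2^-1 s2^-1 s2^-1 s2^-1 on 3 strands, 10 crossings.
Writhe w = (#positive) - (#negative) = 2 - 8 = -6.
Computing the Kauffman bracket via state sum. There are 2^10 = 1024 states.
Smooth each crossing (0=||, 1=⌣⌢); contribution A^(Σ sign_k(1-2s_k)) * d^(L-1).
Tabulate the states by total A-exponent and number of loops L (A-exp: L × count):
  A^10: L=9 ×1
  A^8: L=8 ×10
  A^6: L=7 ×45
  A^4: L=6 ×119, L=8 ×1
  A^2: L=5 ×203, L=7 ×7
  A^0: L=4 ×231, L=6 ×21
  A^-2: L=3 ×175, L=5 ×35
  A^-4: L=2 ×85, L=4 ×35
  A^-6: L=1 ×23, L=3 ×22
  A^-8: L=2 ×10
  A^-10: L=3 ×1
Each group contributes A^e * Σ count * d^(L-1):
Powers of d = -A^2 - A^-2: d^2 = A^4 + 2 + A^-4; d^3 = -A^6 - 3*A^2 - 3*A^-2 - A^-6; d^4 = A^8 + 4*A^4 + 6 + 4*A^-4 + A^-8; d^5 = -A^10 - 5*A^6 - 10*A^2 - 10*A^-2 - 5*A^-6 - A^-10; d^6 = A^12 + 6*A^8 + 15*A^4 + 20 + 15*A^-4 + 6*A^-8 + A^-12; d^7 = -A^14 - 7*A^10 - 21*A^6 - 35*A^2 - 35*A^-2 - 21*A^-6 - 7*A^-10 - A^-14; d^8 = A^16 + 8*A^12 + 28*A^8 + 56*A^4 + 70 + 56*A^-4 + 28*A^-8 + 8*A^-12 + A^-16.
  A^10 * (d^8) = A^26 + 8*A^22 + 28*A^18 + 56*A^14 + 70*A^10 + 56*A^6 + 28*A^2 + 8*A^-2 + A^-6
  A^8 * (10*d^7) = -10*A^22 - 70*A^18 - 210*A^14 - 350*A^10 - 350*A^6 - 210*A^2 - 70*A^-2 - 10*A^-6
  A^6 * (45*d^6) = 45*A^18 + 270*A^14 + 675*A^10 + 900*A^6 + 675*A^2 + 270*A^-2 + 45*A^-6
  A^4 * (119*d^5 + d^7) = -A^18 - 126*A^14 - 616*A^10 - 1225*A^6 - 1225*A^2 - 616*A^-2 - 126*A^-6 - A^-10
  A^2 * (203*d^4 + 7*d^6) = 7*A^14 + 245*A^10 + 917*A^6 + 1358*A^2 + 917*A^-2 + 245*A^-6 + 7*A^-10
  A^0 * (231*d^3 + 21*d^5) = -21*A^10 - 336*A^6 - 903*A^2 - 903*A^-2 - 336*A^-6 - 21*A^-10
  A^-2 * (175*d^2 + 35*d^4) = 35*A^6 + 315*A^2 + 560*A^-2 + 315*A^-6 + 35*A^-10
  A^-4 * (85*d + 35*d^3) = -35*A^2 - 190*A^-2 - 190*A^-6 - 35*A^-10
  A^-6 * (23 + 22*d^2) = 22*A^-2 + 67*A^-6 + 22*A^-10
  A^-8 * (10*d) = -10*A^-6 - 10*A^-10
  A^-10 * (d^2) = A^-6 + 2*A^-10 + A^-14
Summing the groups: <K> = A^26 - 2*A^22 + 2*A^18 - 3*A^14 + 3*A^10 - 3*A^6 + 3*A^2 - 2*A^-2 + 2*A^-6 - A^-10 + A^-14
Normalise by the writhe: (-A^3)^(-w) = (-A^3)^(6) = A^18, so f(A) = A^18 * <K> = A^44 - 2*A^40 + 2*A^36 - 3*A^32 + 3*A^28 - 3*A^24 + 3*A^20 - 2*A^16 + 2*A^12 - A^8 + A^4.
Substitute A = t^(-1/4), i.e. A^e → t^(-e/4): V(t) = t^-1 - t^-2 + 2*t^-3 - 2*t^-4 + 3*t^-5 - 3*t^-6 + 3*t^-7 - 3*t^-8 + 2*t^-9 - 2*t^-10 + t^-11

Answer: t^-1 - t^-2 + 2*t^-3 - 2*t^-4 + 3*t^-5 - 3*t^-6 + 3*t^-7 - 3*t^-8 + 2*t^-9 - 2*t^-10 + t^-11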